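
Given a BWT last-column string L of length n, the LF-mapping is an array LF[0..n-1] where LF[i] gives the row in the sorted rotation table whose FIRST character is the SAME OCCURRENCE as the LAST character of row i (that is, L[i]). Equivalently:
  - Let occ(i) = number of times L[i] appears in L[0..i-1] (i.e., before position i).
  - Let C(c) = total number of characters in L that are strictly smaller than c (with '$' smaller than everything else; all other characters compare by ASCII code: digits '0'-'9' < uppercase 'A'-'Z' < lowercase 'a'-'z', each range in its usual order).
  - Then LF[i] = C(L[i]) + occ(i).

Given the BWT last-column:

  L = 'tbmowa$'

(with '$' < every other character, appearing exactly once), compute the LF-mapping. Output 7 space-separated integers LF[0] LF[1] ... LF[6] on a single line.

Char counts: '$':1, 'a':1, 'b':1, 'm':1, 'o':1, 't':1, 'w':1
C (first-col start): C('$')=0, C('a')=1, C('b')=2, C('m')=3, C('o')=4, C('t')=5, C('w')=6
L[0]='t': occ=0, LF[0]=C('t')+0=5+0=5
L[1]='b': occ=0, LF[1]=C('b')+0=2+0=2
L[2]='m': occ=0, LF[2]=C('m')+0=3+0=3
L[3]='o': occ=0, LF[3]=C('o')+0=4+0=4
L[4]='w': occ=0, LF[4]=C('w')+0=6+0=6
L[5]='a': occ=0, LF[5]=C('a')+0=1+0=1
L[6]='$': occ=0, LF[6]=C('$')+0=0+0=0

Answer: 5 2 3 4 6 1 0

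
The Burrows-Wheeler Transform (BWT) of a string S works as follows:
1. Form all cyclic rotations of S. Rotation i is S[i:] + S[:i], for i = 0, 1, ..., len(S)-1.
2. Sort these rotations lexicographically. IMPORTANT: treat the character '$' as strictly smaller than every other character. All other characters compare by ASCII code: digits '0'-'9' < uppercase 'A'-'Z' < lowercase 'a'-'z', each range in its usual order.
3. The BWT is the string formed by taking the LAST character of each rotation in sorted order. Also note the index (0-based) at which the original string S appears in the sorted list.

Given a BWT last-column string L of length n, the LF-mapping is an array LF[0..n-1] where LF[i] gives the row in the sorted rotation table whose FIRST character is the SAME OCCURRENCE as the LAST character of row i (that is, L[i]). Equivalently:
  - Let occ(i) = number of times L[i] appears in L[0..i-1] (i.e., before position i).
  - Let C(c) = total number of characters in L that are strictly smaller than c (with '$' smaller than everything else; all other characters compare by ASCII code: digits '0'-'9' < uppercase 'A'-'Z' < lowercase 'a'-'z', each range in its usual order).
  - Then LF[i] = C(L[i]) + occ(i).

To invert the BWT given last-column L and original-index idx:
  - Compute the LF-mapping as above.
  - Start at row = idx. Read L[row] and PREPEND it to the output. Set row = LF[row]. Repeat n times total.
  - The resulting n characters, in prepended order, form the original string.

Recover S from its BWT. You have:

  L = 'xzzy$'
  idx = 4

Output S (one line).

Answer: zyzx$

Derivation:
LF mapping: 1 3 4 2 0
Walk LF starting at row 4, prepending L[row]:
  step 1: row=4, L[4]='$', prepend. Next row=LF[4]=0
  step 2: row=0, L[0]='x', prepend. Next row=LF[0]=1
  step 3: row=1, L[1]='z', prepend. Next row=LF[1]=3
  step 4: row=3, L[3]='y', prepend. Next row=LF[3]=2
  step 5: row=2, L[2]='z', prepend. Next row=LF[2]=4
Reversed output: zyzx$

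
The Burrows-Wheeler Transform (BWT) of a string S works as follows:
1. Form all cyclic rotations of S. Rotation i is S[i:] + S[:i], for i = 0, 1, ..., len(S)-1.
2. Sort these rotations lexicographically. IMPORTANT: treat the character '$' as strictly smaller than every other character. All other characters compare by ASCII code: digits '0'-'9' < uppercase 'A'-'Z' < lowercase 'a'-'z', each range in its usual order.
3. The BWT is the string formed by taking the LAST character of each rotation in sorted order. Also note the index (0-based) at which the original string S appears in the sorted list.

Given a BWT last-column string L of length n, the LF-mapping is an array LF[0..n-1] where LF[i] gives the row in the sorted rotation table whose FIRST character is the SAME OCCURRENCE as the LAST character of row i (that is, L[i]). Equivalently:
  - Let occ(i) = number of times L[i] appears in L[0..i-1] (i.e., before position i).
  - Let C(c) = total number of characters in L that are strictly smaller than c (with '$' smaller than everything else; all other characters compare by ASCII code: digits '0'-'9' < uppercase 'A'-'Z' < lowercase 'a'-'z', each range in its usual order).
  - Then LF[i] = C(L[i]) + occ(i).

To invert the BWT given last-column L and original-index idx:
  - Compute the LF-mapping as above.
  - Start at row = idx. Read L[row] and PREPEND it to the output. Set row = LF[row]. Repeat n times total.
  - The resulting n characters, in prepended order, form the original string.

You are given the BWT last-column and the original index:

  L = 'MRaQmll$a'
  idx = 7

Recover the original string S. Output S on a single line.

LF mapping: 1 3 4 2 8 6 7 0 5
Walk LF starting at row 7, prepending L[row]:
  step 1: row=7, L[7]='$', prepend. Next row=LF[7]=0
  step 2: row=0, L[0]='M', prepend. Next row=LF[0]=1
  step 3: row=1, L[1]='R', prepend. Next row=LF[1]=3
  step 4: row=3, L[3]='Q', prepend. Next row=LF[3]=2
  step 5: row=2, L[2]='a', prepend. Next row=LF[2]=4
  step 6: row=4, L[4]='m', prepend. Next row=LF[4]=8
  step 7: row=8, L[8]='a', prepend. Next row=LF[8]=5
  step 8: row=5, L[5]='l', prepend. Next row=LF[5]=6
  step 9: row=6, L[6]='l', prepend. Next row=LF[6]=7
Reversed output: llamaQRM$

Answer: llamaQRM$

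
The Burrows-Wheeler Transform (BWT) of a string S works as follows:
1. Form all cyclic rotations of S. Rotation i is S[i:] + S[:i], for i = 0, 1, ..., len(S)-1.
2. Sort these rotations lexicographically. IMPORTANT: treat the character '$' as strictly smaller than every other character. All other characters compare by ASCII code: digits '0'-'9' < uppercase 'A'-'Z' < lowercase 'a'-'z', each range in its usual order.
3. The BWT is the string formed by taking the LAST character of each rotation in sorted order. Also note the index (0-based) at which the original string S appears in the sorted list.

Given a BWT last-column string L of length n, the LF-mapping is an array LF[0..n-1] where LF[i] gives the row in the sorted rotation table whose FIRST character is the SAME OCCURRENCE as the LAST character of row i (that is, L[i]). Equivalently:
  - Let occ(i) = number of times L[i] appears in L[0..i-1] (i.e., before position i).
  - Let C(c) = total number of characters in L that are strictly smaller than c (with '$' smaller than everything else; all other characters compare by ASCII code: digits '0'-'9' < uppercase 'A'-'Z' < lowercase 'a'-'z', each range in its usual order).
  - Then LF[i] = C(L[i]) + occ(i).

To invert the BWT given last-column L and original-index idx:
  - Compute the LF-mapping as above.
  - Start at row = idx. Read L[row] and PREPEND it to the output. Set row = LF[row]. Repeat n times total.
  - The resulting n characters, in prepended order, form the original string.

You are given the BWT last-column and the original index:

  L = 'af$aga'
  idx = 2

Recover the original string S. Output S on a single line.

Answer: aagfa$

Derivation:
LF mapping: 1 4 0 2 5 3
Walk LF starting at row 2, prepending L[row]:
  step 1: row=2, L[2]='$', prepend. Next row=LF[2]=0
  step 2: row=0, L[0]='a', prepend. Next row=LF[0]=1
  step 3: row=1, L[1]='f', prepend. Next row=LF[1]=4
  step 4: row=4, L[4]='g', prepend. Next row=LF[4]=5
  step 5: row=5, L[5]='a', prepend. Next row=LF[5]=3
  step 6: row=3, L[3]='a', prepend. Next row=LF[3]=2
Reversed output: aagfa$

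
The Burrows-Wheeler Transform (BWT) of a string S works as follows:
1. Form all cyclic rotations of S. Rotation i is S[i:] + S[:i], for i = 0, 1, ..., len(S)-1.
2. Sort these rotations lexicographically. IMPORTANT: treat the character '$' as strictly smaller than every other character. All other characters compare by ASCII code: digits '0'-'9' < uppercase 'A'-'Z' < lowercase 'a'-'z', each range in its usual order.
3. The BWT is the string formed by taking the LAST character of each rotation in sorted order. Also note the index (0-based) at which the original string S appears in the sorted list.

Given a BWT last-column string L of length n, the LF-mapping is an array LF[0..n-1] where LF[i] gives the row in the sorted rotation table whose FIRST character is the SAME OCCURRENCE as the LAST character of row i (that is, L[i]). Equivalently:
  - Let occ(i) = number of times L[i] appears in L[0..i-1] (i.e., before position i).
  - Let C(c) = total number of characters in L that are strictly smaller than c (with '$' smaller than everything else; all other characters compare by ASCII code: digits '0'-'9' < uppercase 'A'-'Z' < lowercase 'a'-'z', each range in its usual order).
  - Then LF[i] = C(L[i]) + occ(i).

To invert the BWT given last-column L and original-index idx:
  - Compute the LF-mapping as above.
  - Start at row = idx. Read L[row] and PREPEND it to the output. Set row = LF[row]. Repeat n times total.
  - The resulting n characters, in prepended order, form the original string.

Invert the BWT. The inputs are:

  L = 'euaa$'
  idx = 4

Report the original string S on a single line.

Answer: uaae$

Derivation:
LF mapping: 3 4 1 2 0
Walk LF starting at row 4, prepending L[row]:
  step 1: row=4, L[4]='$', prepend. Next row=LF[4]=0
  step 2: row=0, L[0]='e', prepend. Next row=LF[0]=3
  step 3: row=3, L[3]='a', prepend. Next row=LF[3]=2
  step 4: row=2, L[2]='a', prepend. Next row=LF[2]=1
  step 5: row=1, L[1]='u', prepend. Next row=LF[1]=4
Reversed output: uaae$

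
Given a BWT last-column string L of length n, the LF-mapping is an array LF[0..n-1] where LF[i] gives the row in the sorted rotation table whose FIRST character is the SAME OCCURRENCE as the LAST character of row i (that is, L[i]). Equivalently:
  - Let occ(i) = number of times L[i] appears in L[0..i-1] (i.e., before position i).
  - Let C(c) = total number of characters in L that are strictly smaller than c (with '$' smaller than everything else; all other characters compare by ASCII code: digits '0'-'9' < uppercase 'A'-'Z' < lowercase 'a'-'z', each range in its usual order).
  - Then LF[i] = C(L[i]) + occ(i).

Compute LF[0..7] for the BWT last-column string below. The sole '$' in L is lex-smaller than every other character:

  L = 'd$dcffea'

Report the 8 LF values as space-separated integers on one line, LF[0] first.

Char counts: '$':1, 'a':1, 'c':1, 'd':2, 'e':1, 'f':2
C (first-col start): C('$')=0, C('a')=1, C('c')=2, C('d')=3, C('e')=5, C('f')=6
L[0]='d': occ=0, LF[0]=C('d')+0=3+0=3
L[1]='$': occ=0, LF[1]=C('$')+0=0+0=0
L[2]='d': occ=1, LF[2]=C('d')+1=3+1=4
L[3]='c': occ=0, LF[3]=C('c')+0=2+0=2
L[4]='f': occ=0, LF[4]=C('f')+0=6+0=6
L[5]='f': occ=1, LF[5]=C('f')+1=6+1=7
L[6]='e': occ=0, LF[6]=C('e')+0=5+0=5
L[7]='a': occ=0, LF[7]=C('a')+0=1+0=1

Answer: 3 0 4 2 6 7 5 1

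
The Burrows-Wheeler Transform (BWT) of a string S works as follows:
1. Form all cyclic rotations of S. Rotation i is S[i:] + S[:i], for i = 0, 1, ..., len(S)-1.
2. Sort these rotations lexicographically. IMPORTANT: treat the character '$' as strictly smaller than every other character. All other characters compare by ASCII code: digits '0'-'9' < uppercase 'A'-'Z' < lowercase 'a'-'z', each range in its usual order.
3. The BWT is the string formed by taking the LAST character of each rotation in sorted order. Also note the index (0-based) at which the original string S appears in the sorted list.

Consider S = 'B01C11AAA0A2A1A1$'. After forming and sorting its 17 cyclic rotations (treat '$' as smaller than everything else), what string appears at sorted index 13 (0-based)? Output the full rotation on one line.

Answer: AA0A2A1A1$B01C11A

Derivation:
All 17 rotations (rotation i = S[i:]+S[:i]):
  rot[0] = B01C11AAA0A2A1A1$
  rot[1] = 01C11AAA0A2A1A1$B
  rot[2] = 1C11AAA0A2A1A1$B0
  rot[3] = C11AAA0A2A1A1$B01
  rot[4] = 11AAA0A2A1A1$B01C
  rot[5] = 1AAA0A2A1A1$B01C1
  rot[6] = AAA0A2A1A1$B01C11
  rot[7] = AA0A2A1A1$B01C11A
  rot[8] = A0A2A1A1$B01C11AA
  rot[9] = 0A2A1A1$B01C11AAA
  rot[10] = A2A1A1$B01C11AAA0
  rot[11] = 2A1A1$B01C11AAA0A
  rot[12] = A1A1$B01C11AAA0A2
  rot[13] = 1A1$B01C11AAA0A2A
  rot[14] = A1$B01C11AAA0A2A1
  rot[15] = 1$B01C11AAA0A2A1A
  rot[16] = $B01C11AAA0A2A1A1
Sorted (with $ < everything):
  sorted[0] = $B01C11AAA0A2A1A1
  sorted[1] = 01C11AAA0A2A1A1$B
  sorted[2] = 0A2A1A1$B01C11AAA
  sorted[3] = 1$B01C11AAA0A2A1A
  sorted[4] = 11AAA0A2A1A1$B01C
  sorted[5] = 1A1$B01C11AAA0A2A
  sorted[6] = 1AAA0A2A1A1$B01C1
  sorted[7] = 1C11AAA0A2A1A1$B0
  sorted[8] = 2A1A1$B01C11AAA0A
  sorted[9] = A0A2A1A1$B01C11AA
  sorted[10] = A1$B01C11AAA0A2A1
  sorted[11] = A1A1$B01C11AAA0A2
  sorted[12] = A2A1A1$B01C11AAA0
  sorted[13] = AA0A2A1A1$B01C11A
  sorted[14] = AAA0A2A1A1$B01C11
  sorted[15] = B01C11AAA0A2A1A1$
  sorted[16] = C11AAA0A2A1A1$B01
sorted[13] = AA0A2A1A1$B01C11A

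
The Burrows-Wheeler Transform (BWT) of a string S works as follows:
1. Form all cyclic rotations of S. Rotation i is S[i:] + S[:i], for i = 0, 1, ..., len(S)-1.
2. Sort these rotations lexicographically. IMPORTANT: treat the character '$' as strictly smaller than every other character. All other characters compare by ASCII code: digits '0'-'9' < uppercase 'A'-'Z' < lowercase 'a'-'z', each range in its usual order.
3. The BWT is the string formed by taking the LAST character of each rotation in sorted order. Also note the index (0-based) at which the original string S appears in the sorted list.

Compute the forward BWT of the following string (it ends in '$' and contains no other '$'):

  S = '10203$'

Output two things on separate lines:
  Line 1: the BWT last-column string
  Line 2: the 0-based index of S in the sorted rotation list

Answer: 312$00
3

Derivation:
All 6 rotations (rotation i = S[i:]+S[:i]):
  rot[0] = 10203$
  rot[1] = 0203$1
  rot[2] = 203$10
  rot[3] = 03$102
  rot[4] = 3$1020
  rot[5] = $10203
Sorted (with $ < everything):
  sorted[0] = $10203  (last char: '3')
  sorted[1] = 0203$1  (last char: '1')
  sorted[2] = 03$102  (last char: '2')
  sorted[3] = 10203$  (last char: '$')
  sorted[4] = 203$10  (last char: '0')
  sorted[5] = 3$1020  (last char: '0')
Last column: 312$00
Original string S is at sorted index 3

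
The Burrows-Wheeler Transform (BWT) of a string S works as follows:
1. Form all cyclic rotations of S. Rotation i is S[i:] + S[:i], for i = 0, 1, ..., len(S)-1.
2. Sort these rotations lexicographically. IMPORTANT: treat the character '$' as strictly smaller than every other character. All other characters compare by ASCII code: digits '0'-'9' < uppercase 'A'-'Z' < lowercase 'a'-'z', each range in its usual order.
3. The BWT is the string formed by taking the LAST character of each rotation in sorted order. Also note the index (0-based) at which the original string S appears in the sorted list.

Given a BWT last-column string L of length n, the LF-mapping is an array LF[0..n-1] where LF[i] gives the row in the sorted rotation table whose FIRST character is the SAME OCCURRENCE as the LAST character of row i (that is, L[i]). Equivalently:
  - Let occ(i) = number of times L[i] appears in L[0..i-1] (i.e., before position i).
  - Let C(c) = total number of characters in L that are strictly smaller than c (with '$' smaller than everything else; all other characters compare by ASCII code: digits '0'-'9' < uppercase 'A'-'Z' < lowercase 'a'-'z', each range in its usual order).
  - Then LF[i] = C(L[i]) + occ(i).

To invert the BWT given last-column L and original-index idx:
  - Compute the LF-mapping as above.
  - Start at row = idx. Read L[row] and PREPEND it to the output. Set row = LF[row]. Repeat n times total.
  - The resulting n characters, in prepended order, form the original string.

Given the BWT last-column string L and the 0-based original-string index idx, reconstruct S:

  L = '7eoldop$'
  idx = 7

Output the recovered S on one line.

Answer: poodle7$

Derivation:
LF mapping: 1 3 5 4 2 6 7 0
Walk LF starting at row 7, prepending L[row]:
  step 1: row=7, L[7]='$', prepend. Next row=LF[7]=0
  step 2: row=0, L[0]='7', prepend. Next row=LF[0]=1
  step 3: row=1, L[1]='e', prepend. Next row=LF[1]=3
  step 4: row=3, L[3]='l', prepend. Next row=LF[3]=4
  step 5: row=4, L[4]='d', prepend. Next row=LF[4]=2
  step 6: row=2, L[2]='o', prepend. Next row=LF[2]=5
  step 7: row=5, L[5]='o', prepend. Next row=LF[5]=6
  step 8: row=6, L[6]='p', prepend. Next row=LF[6]=7
Reversed output: poodle7$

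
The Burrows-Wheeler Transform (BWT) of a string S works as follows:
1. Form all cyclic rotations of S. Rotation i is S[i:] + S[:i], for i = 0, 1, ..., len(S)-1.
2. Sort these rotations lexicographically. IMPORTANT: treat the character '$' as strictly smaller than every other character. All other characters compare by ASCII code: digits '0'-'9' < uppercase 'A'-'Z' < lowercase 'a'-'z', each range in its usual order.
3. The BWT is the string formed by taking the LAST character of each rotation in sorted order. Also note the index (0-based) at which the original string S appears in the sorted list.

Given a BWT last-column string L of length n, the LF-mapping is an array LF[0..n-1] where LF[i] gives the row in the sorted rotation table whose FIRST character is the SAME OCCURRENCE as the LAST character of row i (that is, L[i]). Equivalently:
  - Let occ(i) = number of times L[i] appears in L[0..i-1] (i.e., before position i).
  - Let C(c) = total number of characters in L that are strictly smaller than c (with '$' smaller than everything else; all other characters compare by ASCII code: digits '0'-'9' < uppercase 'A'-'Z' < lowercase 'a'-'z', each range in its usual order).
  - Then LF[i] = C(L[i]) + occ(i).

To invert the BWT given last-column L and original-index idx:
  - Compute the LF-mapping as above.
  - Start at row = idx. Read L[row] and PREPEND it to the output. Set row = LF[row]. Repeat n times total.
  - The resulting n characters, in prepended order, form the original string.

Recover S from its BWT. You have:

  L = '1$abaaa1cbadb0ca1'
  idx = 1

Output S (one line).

LF mapping: 2 0 5 11 6 7 8 3 14 12 9 16 13 1 15 10 4
Walk LF starting at row 1, prepending L[row]:
  step 1: row=1, L[1]='$', prepend. Next row=LF[1]=0
  step 2: row=0, L[0]='1', prepend. Next row=LF[0]=2
  step 3: row=2, L[2]='a', prepend. Next row=LF[2]=5
  step 4: row=5, L[5]='a', prepend. Next row=LF[5]=7
  step 5: row=7, L[7]='1', prepend. Next row=LF[7]=3
  step 6: row=3, L[3]='b', prepend. Next row=LF[3]=11
  step 7: row=11, L[11]='d', prepend. Next row=LF[11]=16
  step 8: row=16, L[16]='1', prepend. Next row=LF[16]=4
  step 9: row=4, L[4]='a', prepend. Next row=LF[4]=6
  step 10: row=6, L[6]='a', prepend. Next row=LF[6]=8
  step 11: row=8, L[8]='c', prepend. Next row=LF[8]=14
  step 12: row=14, L[14]='c', prepend. Next row=LF[14]=15
  step 13: row=15, L[15]='a', prepend. Next row=LF[15]=10
  step 14: row=10, L[10]='a', prepend. Next row=LF[10]=9
  step 15: row=9, L[9]='b', prepend. Next row=LF[9]=12
  step 16: row=12, L[12]='b', prepend. Next row=LF[12]=13
  step 17: row=13, L[13]='0', prepend. Next row=LF[13]=1
Reversed output: 0bbaaccaa1db1aa1$

Answer: 0bbaaccaa1db1aa1$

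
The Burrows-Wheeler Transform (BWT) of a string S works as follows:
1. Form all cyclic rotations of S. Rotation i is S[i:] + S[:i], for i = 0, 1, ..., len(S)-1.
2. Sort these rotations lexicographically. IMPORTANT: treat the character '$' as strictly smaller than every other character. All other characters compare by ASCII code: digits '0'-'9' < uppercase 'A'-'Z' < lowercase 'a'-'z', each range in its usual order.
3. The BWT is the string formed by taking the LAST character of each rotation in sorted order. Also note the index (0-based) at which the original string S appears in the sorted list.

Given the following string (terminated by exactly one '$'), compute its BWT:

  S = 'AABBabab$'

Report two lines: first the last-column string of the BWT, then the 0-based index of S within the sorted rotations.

Answer: b$AABbBaa
1

Derivation:
All 9 rotations (rotation i = S[i:]+S[:i]):
  rot[0] = AABBabab$
  rot[1] = ABBabab$A
  rot[2] = BBabab$AA
  rot[3] = Babab$AAB
  rot[4] = abab$AABB
  rot[5] = bab$AABBa
  rot[6] = ab$AABBab
  rot[7] = b$AABBaba
  rot[8] = $AABBabab
Sorted (with $ < everything):
  sorted[0] = $AABBabab  (last char: 'b')
  sorted[1] = AABBabab$  (last char: '$')
  sorted[2] = ABBabab$A  (last char: 'A')
  sorted[3] = BBabab$AA  (last char: 'A')
  sorted[4] = Babab$AAB  (last char: 'B')
  sorted[5] = ab$AABBab  (last char: 'b')
  sorted[6] = abab$AABB  (last char: 'B')
  sorted[7] = b$AABBaba  (last char: 'a')
  sorted[8] = bab$AABBa  (last char: 'a')
Last column: b$AABbBaa
Original string S is at sorted index 1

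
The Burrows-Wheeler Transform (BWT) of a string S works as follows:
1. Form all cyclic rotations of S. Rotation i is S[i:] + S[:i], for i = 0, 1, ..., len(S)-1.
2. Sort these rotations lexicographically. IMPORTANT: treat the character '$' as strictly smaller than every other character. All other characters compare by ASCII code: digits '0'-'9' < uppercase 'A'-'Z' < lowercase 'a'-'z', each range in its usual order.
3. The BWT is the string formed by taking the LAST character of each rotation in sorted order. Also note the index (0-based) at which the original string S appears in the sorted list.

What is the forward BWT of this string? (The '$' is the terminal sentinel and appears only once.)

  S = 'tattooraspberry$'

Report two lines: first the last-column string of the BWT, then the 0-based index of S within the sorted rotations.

All 16 rotations (rotation i = S[i:]+S[:i]):
  rot[0] = tattooraspberry$
  rot[1] = attooraspberry$t
  rot[2] = ttooraspberry$ta
  rot[3] = tooraspberry$tat
  rot[4] = ooraspberry$tatt
  rot[5] = oraspberry$tatto
  rot[6] = raspberry$tattoo
  rot[7] = aspberry$tattoor
  rot[8] = spberry$tattoora
  rot[9] = pberry$tattooras
  rot[10] = berry$tattoorasp
  rot[11] = erry$tattooraspb
  rot[12] = rry$tattooraspbe
  rot[13] = ry$tattooraspber
  rot[14] = y$tattooraspberr
  rot[15] = $tattooraspberry
Sorted (with $ < everything):
  sorted[0] = $tattooraspberry  (last char: 'y')
  sorted[1] = aspberry$tattoor  (last char: 'r')
  sorted[2] = attooraspberry$t  (last char: 't')
  sorted[3] = berry$tattoorasp  (last char: 'p')
  sorted[4] = erry$tattooraspb  (last char: 'b')
  sorted[5] = ooraspberry$tatt  (last char: 't')
  sorted[6] = oraspberry$tatto  (last char: 'o')
  sorted[7] = pberry$tattooras  (last char: 's')
  sorted[8] = raspberry$tattoo  (last char: 'o')
  sorted[9] = rry$tattooraspbe  (last char: 'e')
  sorted[10] = ry$tattooraspber  (last char: 'r')
  sorted[11] = spberry$tattoora  (last char: 'a')
  sorted[12] = tattooraspberry$  (last char: '$')
  sorted[13] = tooraspberry$tat  (last char: 't')
  sorted[14] = ttooraspberry$ta  (last char: 'a')
  sorted[15] = y$tattooraspberr  (last char: 'r')
Last column: yrtpbtosoera$tar
Original string S is at sorted index 12

Answer: yrtpbtosoera$tar
12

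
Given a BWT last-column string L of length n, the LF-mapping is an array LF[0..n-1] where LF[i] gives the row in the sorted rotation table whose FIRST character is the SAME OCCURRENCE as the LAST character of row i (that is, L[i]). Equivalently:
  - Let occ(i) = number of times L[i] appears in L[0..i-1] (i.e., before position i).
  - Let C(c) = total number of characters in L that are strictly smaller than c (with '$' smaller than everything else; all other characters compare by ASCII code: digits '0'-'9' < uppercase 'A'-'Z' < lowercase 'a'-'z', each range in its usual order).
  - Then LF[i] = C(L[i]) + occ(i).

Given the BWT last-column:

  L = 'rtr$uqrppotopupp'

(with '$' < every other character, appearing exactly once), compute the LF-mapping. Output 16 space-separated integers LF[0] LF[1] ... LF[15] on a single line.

Answer: 9 12 10 0 14 8 11 3 4 1 13 2 5 15 6 7

Derivation:
Char counts: '$':1, 'o':2, 'p':5, 'q':1, 'r':3, 't':2, 'u':2
C (first-col start): C('$')=0, C('o')=1, C('p')=3, C('q')=8, C('r')=9, C('t')=12, C('u')=14
L[0]='r': occ=0, LF[0]=C('r')+0=9+0=9
L[1]='t': occ=0, LF[1]=C('t')+0=12+0=12
L[2]='r': occ=1, LF[2]=C('r')+1=9+1=10
L[3]='$': occ=0, LF[3]=C('$')+0=0+0=0
L[4]='u': occ=0, LF[4]=C('u')+0=14+0=14
L[5]='q': occ=0, LF[5]=C('q')+0=8+0=8
L[6]='r': occ=2, LF[6]=C('r')+2=9+2=11
L[7]='p': occ=0, LF[7]=C('p')+0=3+0=3
L[8]='p': occ=1, LF[8]=C('p')+1=3+1=4
L[9]='o': occ=0, LF[9]=C('o')+0=1+0=1
L[10]='t': occ=1, LF[10]=C('t')+1=12+1=13
L[11]='o': occ=1, LF[11]=C('o')+1=1+1=2
L[12]='p': occ=2, LF[12]=C('p')+2=3+2=5
L[13]='u': occ=1, LF[13]=C('u')+1=14+1=15
L[14]='p': occ=3, LF[14]=C('p')+3=3+3=6
L[15]='p': occ=4, LF[15]=C('p')+4=3+4=7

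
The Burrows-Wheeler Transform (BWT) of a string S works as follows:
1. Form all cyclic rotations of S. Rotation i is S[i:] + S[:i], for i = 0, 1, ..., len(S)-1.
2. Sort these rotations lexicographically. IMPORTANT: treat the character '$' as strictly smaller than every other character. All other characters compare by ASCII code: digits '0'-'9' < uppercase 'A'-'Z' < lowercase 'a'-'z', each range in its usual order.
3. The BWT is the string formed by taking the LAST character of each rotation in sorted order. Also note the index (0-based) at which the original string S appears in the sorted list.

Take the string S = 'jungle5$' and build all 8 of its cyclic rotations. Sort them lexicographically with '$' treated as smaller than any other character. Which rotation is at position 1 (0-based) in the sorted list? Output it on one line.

All 8 rotations (rotation i = S[i:]+S[:i]):
  rot[0] = jungle5$
  rot[1] = ungle5$j
  rot[2] = ngle5$ju
  rot[3] = gle5$jun
  rot[4] = le5$jung
  rot[5] = e5$jungl
  rot[6] = 5$jungle
  rot[7] = $jungle5
Sorted (with $ < everything):
  sorted[0] = $jungle5
  sorted[1] = 5$jungle
  sorted[2] = e5$jungl
  sorted[3] = gle5$jun
  sorted[4] = jungle5$
  sorted[5] = le5$jung
  sorted[6] = ngle5$ju
  sorted[7] = ungle5$j
sorted[1] = 5$jungle

Answer: 5$jungle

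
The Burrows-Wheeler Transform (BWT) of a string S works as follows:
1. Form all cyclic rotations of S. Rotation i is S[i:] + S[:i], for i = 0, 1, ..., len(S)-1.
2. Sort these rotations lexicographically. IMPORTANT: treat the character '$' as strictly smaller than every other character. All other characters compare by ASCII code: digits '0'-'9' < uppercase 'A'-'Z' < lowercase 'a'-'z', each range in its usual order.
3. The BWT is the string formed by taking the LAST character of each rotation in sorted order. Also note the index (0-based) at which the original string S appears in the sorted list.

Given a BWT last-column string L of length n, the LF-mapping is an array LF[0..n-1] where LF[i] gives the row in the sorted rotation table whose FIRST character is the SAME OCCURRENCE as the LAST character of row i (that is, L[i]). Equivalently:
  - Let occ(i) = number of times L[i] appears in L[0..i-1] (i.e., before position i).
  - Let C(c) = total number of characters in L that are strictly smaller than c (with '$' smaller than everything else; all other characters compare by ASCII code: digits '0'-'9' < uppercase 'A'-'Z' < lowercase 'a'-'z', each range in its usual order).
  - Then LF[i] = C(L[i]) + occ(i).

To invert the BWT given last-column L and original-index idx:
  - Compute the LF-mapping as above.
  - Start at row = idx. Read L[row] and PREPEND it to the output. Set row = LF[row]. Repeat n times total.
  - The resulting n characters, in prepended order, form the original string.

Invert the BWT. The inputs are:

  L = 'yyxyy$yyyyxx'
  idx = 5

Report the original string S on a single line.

Answer: yxxyyyxyyyy$

Derivation:
LF mapping: 4 5 1 6 7 0 8 9 10 11 2 3
Walk LF starting at row 5, prepending L[row]:
  step 1: row=5, L[5]='$', prepend. Next row=LF[5]=0
  step 2: row=0, L[0]='y', prepend. Next row=LF[0]=4
  step 3: row=4, L[4]='y', prepend. Next row=LF[4]=7
  step 4: row=7, L[7]='y', prepend. Next row=LF[7]=9
  step 5: row=9, L[9]='y', prepend. Next row=LF[9]=11
  step 6: row=11, L[11]='x', prepend. Next row=LF[11]=3
  step 7: row=3, L[3]='y', prepend. Next row=LF[3]=6
  step 8: row=6, L[6]='y', prepend. Next row=LF[6]=8
  step 9: row=8, L[8]='y', prepend. Next row=LF[8]=10
  step 10: row=10, L[10]='x', prepend. Next row=LF[10]=2
  step 11: row=2, L[2]='x', prepend. Next row=LF[2]=1
  step 12: row=1, L[1]='y', prepend. Next row=LF[1]=5
Reversed output: yxxyyyxyyyy$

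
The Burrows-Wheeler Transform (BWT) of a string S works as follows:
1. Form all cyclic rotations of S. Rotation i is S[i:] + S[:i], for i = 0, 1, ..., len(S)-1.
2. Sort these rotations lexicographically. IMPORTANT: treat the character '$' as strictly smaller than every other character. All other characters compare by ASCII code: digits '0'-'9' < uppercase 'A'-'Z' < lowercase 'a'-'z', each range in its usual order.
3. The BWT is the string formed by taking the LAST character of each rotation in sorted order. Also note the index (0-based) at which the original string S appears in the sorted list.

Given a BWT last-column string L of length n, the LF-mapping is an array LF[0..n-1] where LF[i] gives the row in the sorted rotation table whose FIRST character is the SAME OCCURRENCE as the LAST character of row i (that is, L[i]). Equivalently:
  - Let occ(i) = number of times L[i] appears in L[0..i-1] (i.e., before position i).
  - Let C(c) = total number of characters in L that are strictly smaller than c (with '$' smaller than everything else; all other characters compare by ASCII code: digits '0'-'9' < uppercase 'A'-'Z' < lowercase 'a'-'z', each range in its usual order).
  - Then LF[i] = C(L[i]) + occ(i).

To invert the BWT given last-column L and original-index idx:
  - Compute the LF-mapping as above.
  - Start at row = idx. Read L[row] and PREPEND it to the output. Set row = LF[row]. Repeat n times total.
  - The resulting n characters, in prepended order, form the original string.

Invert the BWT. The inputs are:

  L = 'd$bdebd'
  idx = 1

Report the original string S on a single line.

LF mapping: 3 0 1 4 6 2 5
Walk LF starting at row 1, prepending L[row]:
  step 1: row=1, L[1]='$', prepend. Next row=LF[1]=0
  step 2: row=0, L[0]='d', prepend. Next row=LF[0]=3
  step 3: row=3, L[3]='d', prepend. Next row=LF[3]=4
  step 4: row=4, L[4]='e', prepend. Next row=LF[4]=6
  step 5: row=6, L[6]='d', prepend. Next row=LF[6]=5
  step 6: row=5, L[5]='b', prepend. Next row=LF[5]=2
  step 7: row=2, L[2]='b', prepend. Next row=LF[2]=1
Reversed output: bbdedd$

Answer: bbdedd$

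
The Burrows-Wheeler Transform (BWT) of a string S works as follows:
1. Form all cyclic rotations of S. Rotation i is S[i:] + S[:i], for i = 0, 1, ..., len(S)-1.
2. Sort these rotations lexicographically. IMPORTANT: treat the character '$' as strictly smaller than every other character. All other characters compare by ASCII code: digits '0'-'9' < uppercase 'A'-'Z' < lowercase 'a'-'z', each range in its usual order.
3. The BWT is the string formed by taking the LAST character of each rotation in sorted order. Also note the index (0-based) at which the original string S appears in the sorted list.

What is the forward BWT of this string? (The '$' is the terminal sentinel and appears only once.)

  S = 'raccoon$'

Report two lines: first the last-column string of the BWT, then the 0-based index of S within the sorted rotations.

All 8 rotations (rotation i = S[i:]+S[:i]):
  rot[0] = raccoon$
  rot[1] = accoon$r
  rot[2] = ccoon$ra
  rot[3] = coon$rac
  rot[4] = oon$racc
  rot[5] = on$racco
  rot[6] = n$raccoo
  rot[7] = $raccoon
Sorted (with $ < everything):
  sorted[0] = $raccoon  (last char: 'n')
  sorted[1] = accoon$r  (last char: 'r')
  sorted[2] = ccoon$ra  (last char: 'a')
  sorted[3] = coon$rac  (last char: 'c')
  sorted[4] = n$raccoo  (last char: 'o')
  sorted[5] = on$racco  (last char: 'o')
  sorted[6] = oon$racc  (last char: 'c')
  sorted[7] = raccoon$  (last char: '$')
Last column: nracooc$
Original string S is at sorted index 7

Answer: nracooc$
7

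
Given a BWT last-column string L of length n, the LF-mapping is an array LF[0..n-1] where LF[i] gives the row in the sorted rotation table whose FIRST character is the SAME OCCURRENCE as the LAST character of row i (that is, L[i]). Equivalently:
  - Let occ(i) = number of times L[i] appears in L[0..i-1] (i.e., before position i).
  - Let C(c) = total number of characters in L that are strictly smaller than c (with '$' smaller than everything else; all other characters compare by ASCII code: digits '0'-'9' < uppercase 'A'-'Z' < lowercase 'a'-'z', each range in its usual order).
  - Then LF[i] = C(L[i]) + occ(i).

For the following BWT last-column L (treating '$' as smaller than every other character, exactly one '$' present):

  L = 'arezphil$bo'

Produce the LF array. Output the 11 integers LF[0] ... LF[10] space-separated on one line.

Char counts: '$':1, 'a':1, 'b':1, 'e':1, 'h':1, 'i':1, 'l':1, 'o':1, 'p':1, 'r':1, 'z':1
C (first-col start): C('$')=0, C('a')=1, C('b')=2, C('e')=3, C('h')=4, C('i')=5, C('l')=6, C('o')=7, C('p')=8, C('r')=9, C('z')=10
L[0]='a': occ=0, LF[0]=C('a')+0=1+0=1
L[1]='r': occ=0, LF[1]=C('r')+0=9+0=9
L[2]='e': occ=0, LF[2]=C('e')+0=3+0=3
L[3]='z': occ=0, LF[3]=C('z')+0=10+0=10
L[4]='p': occ=0, LF[4]=C('p')+0=8+0=8
L[5]='h': occ=0, LF[5]=C('h')+0=4+0=4
L[6]='i': occ=0, LF[6]=C('i')+0=5+0=5
L[7]='l': occ=0, LF[7]=C('l')+0=6+0=6
L[8]='$': occ=0, LF[8]=C('$')+0=0+0=0
L[9]='b': occ=0, LF[9]=C('b')+0=2+0=2
L[10]='o': occ=0, LF[10]=C('o')+0=7+0=7

Answer: 1 9 3 10 8 4 5 6 0 2 7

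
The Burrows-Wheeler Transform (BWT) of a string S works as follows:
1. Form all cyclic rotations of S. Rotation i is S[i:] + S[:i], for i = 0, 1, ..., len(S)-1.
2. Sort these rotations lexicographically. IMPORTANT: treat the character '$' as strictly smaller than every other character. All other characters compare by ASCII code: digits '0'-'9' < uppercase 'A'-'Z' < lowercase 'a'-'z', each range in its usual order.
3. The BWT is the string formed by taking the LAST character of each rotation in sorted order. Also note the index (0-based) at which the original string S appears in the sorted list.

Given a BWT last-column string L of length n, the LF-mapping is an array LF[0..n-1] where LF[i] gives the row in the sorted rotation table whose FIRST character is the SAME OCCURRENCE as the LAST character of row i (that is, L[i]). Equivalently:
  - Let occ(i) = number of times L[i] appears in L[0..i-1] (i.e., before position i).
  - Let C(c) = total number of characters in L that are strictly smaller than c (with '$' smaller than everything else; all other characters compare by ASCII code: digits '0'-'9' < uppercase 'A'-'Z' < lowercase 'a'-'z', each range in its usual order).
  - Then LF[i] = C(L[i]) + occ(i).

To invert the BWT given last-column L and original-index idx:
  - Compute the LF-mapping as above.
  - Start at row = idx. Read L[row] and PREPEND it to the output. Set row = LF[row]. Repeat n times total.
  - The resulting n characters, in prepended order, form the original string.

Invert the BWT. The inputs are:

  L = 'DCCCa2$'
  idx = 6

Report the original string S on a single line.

LF mapping: 5 2 3 4 6 1 0
Walk LF starting at row 6, prepending L[row]:
  step 1: row=6, L[6]='$', prepend. Next row=LF[6]=0
  step 2: row=0, L[0]='D', prepend. Next row=LF[0]=5
  step 3: row=5, L[5]='2', prepend. Next row=LF[5]=1
  step 4: row=1, L[1]='C', prepend. Next row=LF[1]=2
  step 5: row=2, L[2]='C', prepend. Next row=LF[2]=3
  step 6: row=3, L[3]='C', prepend. Next row=LF[3]=4
  step 7: row=4, L[4]='a', prepend. Next row=LF[4]=6
Reversed output: aCCC2D$

Answer: aCCC2D$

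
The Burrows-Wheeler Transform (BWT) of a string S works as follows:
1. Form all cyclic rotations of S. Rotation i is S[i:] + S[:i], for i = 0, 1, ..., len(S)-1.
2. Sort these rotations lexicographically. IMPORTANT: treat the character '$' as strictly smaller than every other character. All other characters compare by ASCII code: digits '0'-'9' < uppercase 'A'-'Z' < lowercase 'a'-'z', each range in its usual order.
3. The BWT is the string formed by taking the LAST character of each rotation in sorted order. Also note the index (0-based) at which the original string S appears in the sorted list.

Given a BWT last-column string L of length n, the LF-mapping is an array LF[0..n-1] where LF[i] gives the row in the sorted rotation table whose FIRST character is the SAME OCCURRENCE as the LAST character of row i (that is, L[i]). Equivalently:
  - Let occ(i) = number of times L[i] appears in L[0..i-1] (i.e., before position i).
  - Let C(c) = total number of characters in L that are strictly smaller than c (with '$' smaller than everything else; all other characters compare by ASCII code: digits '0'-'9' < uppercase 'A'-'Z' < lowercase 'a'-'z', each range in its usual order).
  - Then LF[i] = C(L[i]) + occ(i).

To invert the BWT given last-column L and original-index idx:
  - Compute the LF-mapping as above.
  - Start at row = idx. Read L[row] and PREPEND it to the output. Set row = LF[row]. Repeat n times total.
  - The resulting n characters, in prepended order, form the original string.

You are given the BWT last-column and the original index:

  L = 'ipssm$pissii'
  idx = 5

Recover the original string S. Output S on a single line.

Answer: mississippi$

Derivation:
LF mapping: 1 6 8 9 5 0 7 2 10 11 3 4
Walk LF starting at row 5, prepending L[row]:
  step 1: row=5, L[5]='$', prepend. Next row=LF[5]=0
  step 2: row=0, L[0]='i', prepend. Next row=LF[0]=1
  step 3: row=1, L[1]='p', prepend. Next row=LF[1]=6
  step 4: row=6, L[6]='p', prepend. Next row=LF[6]=7
  step 5: row=7, L[7]='i', prepend. Next row=LF[7]=2
  step 6: row=2, L[2]='s', prepend. Next row=LF[2]=8
  step 7: row=8, L[8]='s', prepend. Next row=LF[8]=10
  step 8: row=10, L[10]='i', prepend. Next row=LF[10]=3
  step 9: row=3, L[3]='s', prepend. Next row=LF[3]=9
  step 10: row=9, L[9]='s', prepend. Next row=LF[9]=11
  step 11: row=11, L[11]='i', prepend. Next row=LF[11]=4
  step 12: row=4, L[4]='m', prepend. Next row=LF[4]=5
Reversed output: mississippi$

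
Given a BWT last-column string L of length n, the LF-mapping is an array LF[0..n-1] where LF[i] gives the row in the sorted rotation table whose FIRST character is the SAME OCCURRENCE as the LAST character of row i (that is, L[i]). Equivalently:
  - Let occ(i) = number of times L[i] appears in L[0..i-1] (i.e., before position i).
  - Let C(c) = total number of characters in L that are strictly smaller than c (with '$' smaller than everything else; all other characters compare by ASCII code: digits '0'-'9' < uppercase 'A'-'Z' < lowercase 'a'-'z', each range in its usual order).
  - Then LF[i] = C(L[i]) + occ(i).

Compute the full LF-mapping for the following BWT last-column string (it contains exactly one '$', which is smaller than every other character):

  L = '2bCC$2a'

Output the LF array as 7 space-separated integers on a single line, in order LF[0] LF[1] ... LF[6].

Answer: 1 6 3 4 0 2 5

Derivation:
Char counts: '$':1, '2':2, 'C':2, 'a':1, 'b':1
C (first-col start): C('$')=0, C('2')=1, C('C')=3, C('a')=5, C('b')=6
L[0]='2': occ=0, LF[0]=C('2')+0=1+0=1
L[1]='b': occ=0, LF[1]=C('b')+0=6+0=6
L[2]='C': occ=0, LF[2]=C('C')+0=3+0=3
L[3]='C': occ=1, LF[3]=C('C')+1=3+1=4
L[4]='$': occ=0, LF[4]=C('$')+0=0+0=0
L[5]='2': occ=1, LF[5]=C('2')+1=1+1=2
L[6]='a': occ=0, LF[6]=C('a')+0=5+0=5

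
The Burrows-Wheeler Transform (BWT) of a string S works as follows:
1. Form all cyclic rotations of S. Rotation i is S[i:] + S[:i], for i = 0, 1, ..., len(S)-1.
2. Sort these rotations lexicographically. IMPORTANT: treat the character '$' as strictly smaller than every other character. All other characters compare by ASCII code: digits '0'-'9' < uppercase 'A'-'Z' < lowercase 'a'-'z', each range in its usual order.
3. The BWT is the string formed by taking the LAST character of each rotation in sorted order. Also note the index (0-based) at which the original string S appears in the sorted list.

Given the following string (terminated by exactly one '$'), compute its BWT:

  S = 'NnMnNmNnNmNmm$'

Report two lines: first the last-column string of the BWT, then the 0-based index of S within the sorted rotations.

All 14 rotations (rotation i = S[i:]+S[:i]):
  rot[0] = NnMnNmNnNmNmm$
  rot[1] = nMnNmNnNmNmm$N
  rot[2] = MnNmNnNmNmm$Nn
  rot[3] = nNmNnNmNmm$NnM
  rot[4] = NmNnNmNmm$NnMn
  rot[5] = mNnNmNmm$NnMnN
  rot[6] = NnNmNmm$NnMnNm
  rot[7] = nNmNmm$NnMnNmN
  rot[8] = NmNmm$NnMnNmNn
  rot[9] = mNmm$NnMnNmNnN
  rot[10] = Nmm$NnMnNmNnNm
  rot[11] = mm$NnMnNmNnNmN
  rot[12] = m$NnMnNmNnNmNm
  rot[13] = $NnMnNmNnNmNmm
Sorted (with $ < everything):
  sorted[0] = $NnMnNmNnNmNmm  (last char: 'm')
  sorted[1] = MnNmNnNmNmm$Nn  (last char: 'n')
  sorted[2] = NmNmm$NnMnNmNn  (last char: 'n')
  sorted[3] = NmNnNmNmm$NnMn  (last char: 'n')
  sorted[4] = Nmm$NnMnNmNnNm  (last char: 'm')
  sorted[5] = NnMnNmNnNmNmm$  (last char: '$')
  sorted[6] = NnNmNmm$NnMnNm  (last char: 'm')
  sorted[7] = m$NnMnNmNnNmNm  (last char: 'm')
  sorted[8] = mNmm$NnMnNmNnN  (last char: 'N')
  sorted[9] = mNnNmNmm$NnMnN  (last char: 'N')
  sorted[10] = mm$NnMnNmNnNmN  (last char: 'N')
  sorted[11] = nMnNmNnNmNmm$N  (last char: 'N')
  sorted[12] = nNmNmm$NnMnNmN  (last char: 'N')
  sorted[13] = nNmNnNmNmm$NnM  (last char: 'M')
Last column: mnnnm$mmNNNNNM
Original string S is at sorted index 5

Answer: mnnnm$mmNNNNNM
5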